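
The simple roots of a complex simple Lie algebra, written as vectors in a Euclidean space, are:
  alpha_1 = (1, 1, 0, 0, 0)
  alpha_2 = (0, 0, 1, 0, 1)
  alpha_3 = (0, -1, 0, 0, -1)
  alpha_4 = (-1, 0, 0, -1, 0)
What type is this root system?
A_4 (sl(5))

Compute the Cartan integers a_ij = 2(alpha_i, alpha_j)/(alpha_j, alpha_j); the resulting 4x4 Cartan matrix is
[[2, 0, -1, -1], [0, 2, -1, 0], [-1, -1, 2, 0], [-1, 0, 0, 2]].
All simple roots have the same length, so the diagram is simply laced. The associated Dynkin diagram is a chain of 4 nodes with single edges (A_4), so the type is A_4 (the algebra sl(5)).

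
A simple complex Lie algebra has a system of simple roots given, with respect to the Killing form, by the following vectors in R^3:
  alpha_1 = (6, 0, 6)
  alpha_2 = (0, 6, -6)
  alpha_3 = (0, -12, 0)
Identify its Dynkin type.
Compute the Cartan integers a_ij = 2(alpha_i, alpha_j)/(alpha_j, alpha_j); the resulting 3x3 Cartan matrix is
[[2, -1, 0], [-1, 2, -1], [0, -2, 2]].
The roots have two lengths (squared-length ratio 2:1); the short ones are alpha_{1,2}. The associated Dynkin diagram is a chain of 3 nodes with a double edge at one end; the terminal node there is the unique long simple root (C_3), so the type is C_3 (the algebra sp(6)).

C_3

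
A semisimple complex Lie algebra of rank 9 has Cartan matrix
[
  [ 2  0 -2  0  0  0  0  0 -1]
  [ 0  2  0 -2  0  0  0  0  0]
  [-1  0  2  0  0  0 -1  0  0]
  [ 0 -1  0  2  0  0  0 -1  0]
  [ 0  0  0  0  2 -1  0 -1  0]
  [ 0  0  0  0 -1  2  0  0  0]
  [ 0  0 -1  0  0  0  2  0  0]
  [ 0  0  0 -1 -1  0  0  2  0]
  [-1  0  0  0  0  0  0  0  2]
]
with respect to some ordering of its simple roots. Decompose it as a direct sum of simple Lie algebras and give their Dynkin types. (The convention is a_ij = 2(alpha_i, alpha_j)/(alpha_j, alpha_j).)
C_5 ⊕ F_4

The diagram associated to this matrix has two connected components: the simple roots {alpha_2, alpha_4, alpha_5, alpha_6, alpha_8} form a chain of 5 nodes with a double edge at one end; the terminal node there is the unique long simple root (C_5), and {alpha_1, alpha_3, alpha_7, alpha_9} form a chain of 4 nodes with a double edge between the middle two (F_4). A semisimple Lie algebra decomposes uniquely as the direct sum of simple ideals, one per connected component of its Dynkin diagram, so g ≅ C_5 ⊕ F_4 (dimension 55 + 52 = 107).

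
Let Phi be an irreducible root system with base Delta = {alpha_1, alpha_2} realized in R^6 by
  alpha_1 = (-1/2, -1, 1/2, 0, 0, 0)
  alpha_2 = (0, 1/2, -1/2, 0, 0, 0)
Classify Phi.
Compute the Cartan integers a_ij = 2(alpha_i, alpha_j)/(alpha_j, alpha_j); the resulting 2x2 Cartan matrix is
[[2, -3], [-1, 2]].
The roots have two lengths (squared-length ratio 3:1); the short ones are alpha_{2}. The associated Dynkin diagram is two nodes joined by a triple edge (G_2), so the type is G_2.

G_2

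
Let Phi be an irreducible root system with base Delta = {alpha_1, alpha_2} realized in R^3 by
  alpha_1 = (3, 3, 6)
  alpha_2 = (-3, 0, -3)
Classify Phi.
G2

Compute the Cartan integers a_ij = 2(alpha_i, alpha_j)/(alpha_j, alpha_j); the resulting 2x2 Cartan matrix is
[[2, -3], [-1, 2]].
The roots have two lengths (squared-length ratio 3:1); the short ones are alpha_{2}. The associated Dynkin diagram is two nodes joined by a triple edge (G_2), so the type is G_2.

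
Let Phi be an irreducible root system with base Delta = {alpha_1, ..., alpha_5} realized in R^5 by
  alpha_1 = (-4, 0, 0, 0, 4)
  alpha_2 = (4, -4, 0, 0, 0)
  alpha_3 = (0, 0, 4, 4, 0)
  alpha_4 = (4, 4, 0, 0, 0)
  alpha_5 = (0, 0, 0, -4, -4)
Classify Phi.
Compute the Cartan integers a_ij = 2(alpha_i, alpha_j)/(alpha_j, alpha_j); the resulting 5x5 Cartan matrix is
[[2, -1, 0, -1, -1], [-1, 2, 0, 0, 0], [0, 0, 2, 0, -1], [-1, 0, 0, 2, 0], [-1, 0, -1, 0, 2]].
All simple roots have the same length, so the diagram is simply laced. The associated Dynkin diagram is a chain of 3 nodes with a fork of two nodes at one end (D_5), so the type is D_5 (the algebra so(10)).

D_5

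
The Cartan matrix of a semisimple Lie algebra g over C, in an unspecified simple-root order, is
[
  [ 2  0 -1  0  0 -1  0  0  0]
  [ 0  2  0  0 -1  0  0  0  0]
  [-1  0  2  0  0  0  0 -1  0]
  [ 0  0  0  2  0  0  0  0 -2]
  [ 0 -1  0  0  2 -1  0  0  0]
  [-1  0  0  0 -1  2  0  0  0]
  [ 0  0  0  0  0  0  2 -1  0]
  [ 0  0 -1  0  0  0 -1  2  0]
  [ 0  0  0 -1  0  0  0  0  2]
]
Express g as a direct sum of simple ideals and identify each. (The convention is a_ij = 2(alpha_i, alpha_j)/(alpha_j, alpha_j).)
type A_7 ⊕ type B_2

The diagram associated to this matrix has two connected components: the simple roots {alpha_1, alpha_2, alpha_3, alpha_5, alpha_6, alpha_7, alpha_8} form a chain of 7 nodes with single edges (A_7), and {alpha_4, alpha_9} form a chain of 2 nodes with a double edge at one end; the terminal node there is the unique short simple root (B_2). A semisimple Lie algebra decomposes uniquely as the direct sum of simple ideals, one per connected component of its Dynkin diagram, so g ≅ A_7 ⊕ B_2 (dimension 63 + 10 = 73).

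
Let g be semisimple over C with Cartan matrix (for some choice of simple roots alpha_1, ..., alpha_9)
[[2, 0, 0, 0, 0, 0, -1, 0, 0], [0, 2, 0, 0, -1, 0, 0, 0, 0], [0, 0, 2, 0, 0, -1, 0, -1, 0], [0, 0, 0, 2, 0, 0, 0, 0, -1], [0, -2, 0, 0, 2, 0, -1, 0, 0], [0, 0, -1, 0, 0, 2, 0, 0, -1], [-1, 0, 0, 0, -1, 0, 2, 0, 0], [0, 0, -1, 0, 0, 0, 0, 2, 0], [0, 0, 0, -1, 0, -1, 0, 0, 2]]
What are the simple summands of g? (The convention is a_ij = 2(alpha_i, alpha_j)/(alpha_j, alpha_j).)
A_5 + B_4

The diagram associated to this matrix has two connected components: the simple roots {alpha_3, alpha_4, alpha_6, alpha_8, alpha_9} form a chain of 5 nodes with single edges (A_5), and {alpha_1, alpha_2, alpha_5, alpha_7} form a chain of 4 nodes with a double edge at one end; the terminal node there is the unique short simple root (B_4). A semisimple Lie algebra decomposes uniquely as the direct sum of simple ideals, one per connected component of its Dynkin diagram, so g ≅ A_5 ⊕ B_4 (dimension 35 + 36 = 71).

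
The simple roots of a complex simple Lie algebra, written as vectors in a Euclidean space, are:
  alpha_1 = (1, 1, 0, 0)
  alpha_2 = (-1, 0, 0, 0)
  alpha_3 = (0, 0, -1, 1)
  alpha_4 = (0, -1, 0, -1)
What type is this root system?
Compute the Cartan integers a_ij = 2(alpha_i, alpha_j)/(alpha_j, alpha_j); the resulting 4x4 Cartan matrix is
[[2, -2, 0, -1], [-1, 2, 0, 0], [0, 0, 2, -1], [-1, 0, -1, 2]].
The roots have two lengths (squared-length ratio 2:1); the short ones are alpha_{2}. The associated Dynkin diagram is a chain of 4 nodes with a double edge at one end; the terminal node there is the unique short simple root (B_4), so the type is B_4 (the algebra so(9)).

B_4 (so(9))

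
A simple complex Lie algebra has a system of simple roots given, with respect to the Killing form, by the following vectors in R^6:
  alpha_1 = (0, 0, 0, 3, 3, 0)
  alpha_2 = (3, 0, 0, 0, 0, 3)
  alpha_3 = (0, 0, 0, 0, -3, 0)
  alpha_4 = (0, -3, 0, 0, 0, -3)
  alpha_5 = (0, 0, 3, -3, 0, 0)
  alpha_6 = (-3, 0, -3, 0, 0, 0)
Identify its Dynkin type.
Compute the Cartan integers a_ij = 2(alpha_i, alpha_j)/(alpha_j, alpha_j); the resulting 6x6 Cartan matrix is
[[2, 0, -2, 0, -1, 0], [0, 2, 0, -1, 0, -1], [-1, 0, 2, 0, 0, 0], [0, -1, 0, 2, 0, 0], [-1, 0, 0, 0, 2, -1], [0, -1, 0, 0, -1, 2]].
The roots have two lengths (squared-length ratio 2:1); the short ones are alpha_{3}. The associated Dynkin diagram is a chain of 6 nodes with a double edge at one end; the terminal node there is the unique short simple root (B_6), so the type is B_6 (the algebra so(13)).

type B_6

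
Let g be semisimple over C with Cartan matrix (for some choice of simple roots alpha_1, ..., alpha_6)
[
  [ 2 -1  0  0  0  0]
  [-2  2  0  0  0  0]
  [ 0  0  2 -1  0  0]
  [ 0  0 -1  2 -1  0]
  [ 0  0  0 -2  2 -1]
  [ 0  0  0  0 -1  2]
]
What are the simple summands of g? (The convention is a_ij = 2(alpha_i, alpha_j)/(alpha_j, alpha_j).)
B_2 ⊕ F_4

The diagram associated to this matrix has two connected components: the simple roots {alpha_1, alpha_2} form a chain of 2 nodes with a double edge at one end; the terminal node there is the unique short simple root (B_2), and {alpha_3, alpha_4, alpha_5, alpha_6} form a chain of 4 nodes with a double edge between the middle two (F_4). A semisimple Lie algebra decomposes uniquely as the direct sum of simple ideals, one per connected component of its Dynkin diagram, so g ≅ B_2 ⊕ F_4 (dimension 10 + 52 = 62).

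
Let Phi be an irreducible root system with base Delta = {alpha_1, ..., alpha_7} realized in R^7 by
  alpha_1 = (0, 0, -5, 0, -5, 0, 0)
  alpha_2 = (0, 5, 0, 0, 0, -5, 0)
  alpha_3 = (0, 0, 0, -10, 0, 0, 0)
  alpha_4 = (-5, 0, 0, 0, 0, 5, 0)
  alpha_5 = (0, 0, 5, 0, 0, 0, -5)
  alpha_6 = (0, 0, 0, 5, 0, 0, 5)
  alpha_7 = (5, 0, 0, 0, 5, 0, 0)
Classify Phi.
Compute the Cartan integers a_ij = 2(alpha_i, alpha_j)/(alpha_j, alpha_j); the resulting 7x7 Cartan matrix is
[[2, 0, 0, 0, -1, 0, -1], [0, 2, 0, -1, 0, 0, 0], [0, 0, 2, 0, 0, -2, 0], [0, -1, 0, 2, 0, 0, -1], [-1, 0, 0, 0, 2, -1, 0], [0, 0, -1, 0, -1, 2, 0], [-1, 0, 0, -1, 0, 0, 2]].
The roots have two lengths (squared-length ratio 2:1); the short ones are alpha_{1,2,4,5,6,7}. The associated Dynkin diagram is a chain of 7 nodes with a double edge at one end; the terminal node there is the unique long simple root (C_7), so the type is C_7 (the algebra sp(14)).

C_7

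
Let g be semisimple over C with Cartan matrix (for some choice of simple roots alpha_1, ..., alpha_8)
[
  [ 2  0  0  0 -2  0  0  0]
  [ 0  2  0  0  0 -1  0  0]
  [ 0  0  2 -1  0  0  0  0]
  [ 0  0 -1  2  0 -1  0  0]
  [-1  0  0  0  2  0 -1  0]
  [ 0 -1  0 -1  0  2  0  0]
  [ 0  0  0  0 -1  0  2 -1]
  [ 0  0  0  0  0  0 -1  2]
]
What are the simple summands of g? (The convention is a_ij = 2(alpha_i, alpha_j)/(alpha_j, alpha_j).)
The diagram associated to this matrix has two connected components: the simple roots {alpha_2, alpha_3, alpha_4, alpha_6} form a chain of 4 nodes with single edges (A_4), and {alpha_1, alpha_5, alpha_7, alpha_8} form a chain of 4 nodes with a double edge at one end; the terminal node there is the unique long simple root (C_4). A semisimple Lie algebra decomposes uniquely as the direct sum of simple ideals, one per connected component of its Dynkin diagram, so g ≅ A_4 ⊕ C_4 (dimension 24 + 36 = 60).

type A_4 ⊕ type C_4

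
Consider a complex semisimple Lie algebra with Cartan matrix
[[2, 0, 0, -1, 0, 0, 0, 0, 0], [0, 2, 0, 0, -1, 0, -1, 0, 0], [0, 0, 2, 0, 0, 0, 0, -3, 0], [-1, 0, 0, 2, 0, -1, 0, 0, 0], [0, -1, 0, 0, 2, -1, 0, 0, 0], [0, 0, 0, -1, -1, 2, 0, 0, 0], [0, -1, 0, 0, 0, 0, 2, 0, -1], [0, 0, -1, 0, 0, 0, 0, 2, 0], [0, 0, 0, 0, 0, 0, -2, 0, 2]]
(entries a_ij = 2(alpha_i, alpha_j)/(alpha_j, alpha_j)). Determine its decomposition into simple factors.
The diagram associated to this matrix has two connected components: the simple roots {alpha_1, alpha_2, alpha_4, alpha_5, alpha_6, alpha_7, alpha_9} form a chain of 7 nodes with a double edge at one end; the terminal node there is the unique long simple root (C_7), and {alpha_3, alpha_8} form two nodes joined by a triple edge (G_2). A semisimple Lie algebra decomposes uniquely as the direct sum of simple ideals, one per connected component of its Dynkin diagram, so g ≅ C_7 ⊕ G_2 (dimension 105 + 14 = 119).

C_7 + G_2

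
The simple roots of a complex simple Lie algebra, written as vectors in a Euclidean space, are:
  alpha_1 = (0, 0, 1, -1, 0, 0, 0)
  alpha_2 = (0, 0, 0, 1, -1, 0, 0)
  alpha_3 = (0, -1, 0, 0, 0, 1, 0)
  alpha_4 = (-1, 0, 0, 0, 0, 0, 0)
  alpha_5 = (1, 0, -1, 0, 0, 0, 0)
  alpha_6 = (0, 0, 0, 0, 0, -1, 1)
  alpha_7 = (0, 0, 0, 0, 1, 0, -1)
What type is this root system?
type B_7

Compute the Cartan integers a_ij = 2(alpha_i, alpha_j)/(alpha_j, alpha_j); the resulting 7x7 Cartan matrix is
[[2, -1, 0, 0, -1, 0, 0], [-1, 2, 0, 0, 0, 0, -1], [0, 0, 2, 0, 0, -1, 0], [0, 0, 0, 2, -1, 0, 0], [-1, 0, 0, -2, 2, 0, 0], [0, 0, -1, 0, 0, 2, -1], [0, -1, 0, 0, 0, -1, 2]].
The roots have two lengths (squared-length ratio 2:1); the short ones are alpha_{4}. The associated Dynkin diagram is a chain of 7 nodes with a double edge at one end; the terminal node there is the unique short simple root (B_7), so the type is B_7 (the algebra so(15)).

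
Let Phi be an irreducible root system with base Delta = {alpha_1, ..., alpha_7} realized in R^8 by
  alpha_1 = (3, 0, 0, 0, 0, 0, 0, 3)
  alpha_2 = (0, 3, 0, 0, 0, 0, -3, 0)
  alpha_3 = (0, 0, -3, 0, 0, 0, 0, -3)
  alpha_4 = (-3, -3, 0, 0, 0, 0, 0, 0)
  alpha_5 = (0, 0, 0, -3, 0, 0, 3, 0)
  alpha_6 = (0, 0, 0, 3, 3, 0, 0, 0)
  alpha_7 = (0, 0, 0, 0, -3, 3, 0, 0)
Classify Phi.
type A_7

Compute the Cartan integers a_ij = 2(alpha_i, alpha_j)/(alpha_j, alpha_j); the resulting 7x7 Cartan matrix is
[[2, 0, -1, -1, 0, 0, 0], [0, 2, 0, -1, -1, 0, 0], [-1, 0, 2, 0, 0, 0, 0], [-1, -1, 0, 2, 0, 0, 0], [0, -1, 0, 0, 2, -1, 0], [0, 0, 0, 0, -1, 2, -1], [0, 0, 0, 0, 0, -1, 2]].
All simple roots have the same length, so the diagram is simply laced. The associated Dynkin diagram is a chain of 7 nodes with single edges (A_7), so the type is A_7 (the algebra sl(8)).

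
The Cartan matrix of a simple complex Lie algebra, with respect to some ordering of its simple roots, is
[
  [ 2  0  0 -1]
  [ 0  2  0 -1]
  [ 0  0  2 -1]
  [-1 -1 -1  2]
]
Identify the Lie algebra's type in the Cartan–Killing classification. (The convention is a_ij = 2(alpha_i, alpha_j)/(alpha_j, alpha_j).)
The matrix has rank 4 with 2's on the diagonal. Reading the off-diagonal entries as Dynkin edges (a single edge where a_ij = a_ji = -1; a double or triple edge where a_ij * a_ji = 2 or 3), the diagram is a chain of 2 nodes with a fork of two nodes at one end (D_4). One simple-root ordering that puts it in standard form is (alpha_3, alpha_4, alpha_2, alpha_1). So the algebra is type D_4, i.e. so(8).

D_4 (so(8))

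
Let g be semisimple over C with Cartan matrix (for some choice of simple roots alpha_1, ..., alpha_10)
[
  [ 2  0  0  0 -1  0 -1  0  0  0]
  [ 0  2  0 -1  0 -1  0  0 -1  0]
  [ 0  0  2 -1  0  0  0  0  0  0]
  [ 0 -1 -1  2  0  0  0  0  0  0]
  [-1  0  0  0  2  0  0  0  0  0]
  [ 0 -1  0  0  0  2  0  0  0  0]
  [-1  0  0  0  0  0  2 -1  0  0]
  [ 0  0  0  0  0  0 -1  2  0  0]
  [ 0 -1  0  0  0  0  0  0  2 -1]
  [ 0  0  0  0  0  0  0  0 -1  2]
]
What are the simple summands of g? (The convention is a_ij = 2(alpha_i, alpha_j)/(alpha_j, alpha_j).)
The diagram associated to this matrix has two connected components: the simple roots {alpha_1, alpha_5, alpha_7, alpha_8} form a chain of 4 nodes with single edges (A_4), and {alpha_2, alpha_3, alpha_4, alpha_6, alpha_9, alpha_10} form a chain of 5 nodes with one extra node attached to the third node from one end (E_6). A semisimple Lie algebra decomposes uniquely as the direct sum of simple ideals, one per connected component of its Dynkin diagram, so g ≅ A_4 ⊕ E_6 (dimension 24 + 78 = 102).

A4 ⊕ E6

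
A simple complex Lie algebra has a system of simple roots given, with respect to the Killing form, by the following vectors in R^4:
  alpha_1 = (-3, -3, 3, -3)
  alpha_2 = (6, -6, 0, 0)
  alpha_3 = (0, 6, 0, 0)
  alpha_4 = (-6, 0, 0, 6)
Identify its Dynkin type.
Compute the Cartan integers a_ij = 2(alpha_i, alpha_j)/(alpha_j, alpha_j); the resulting 4x4 Cartan matrix is
[[2, 0, -1, 0], [0, 2, -2, -1], [-1, -1, 2, 0], [0, -1, 0, 2]].
The roots have two lengths (squared-length ratio 2:1); the short ones are alpha_{1,3}. The associated Dynkin diagram is a chain of 4 nodes with a double edge between the middle two (F_4), so the type is F_4.

type F_4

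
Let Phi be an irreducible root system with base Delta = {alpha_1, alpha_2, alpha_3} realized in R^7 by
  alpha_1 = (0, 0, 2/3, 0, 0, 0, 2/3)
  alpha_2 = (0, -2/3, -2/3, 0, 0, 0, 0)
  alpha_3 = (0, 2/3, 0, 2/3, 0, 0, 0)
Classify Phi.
Compute the Cartan integers a_ij = 2(alpha_i, alpha_j)/(alpha_j, alpha_j); the resulting 3x3 Cartan matrix is
[[2, -1, 0], [-1, 2, -1], [0, -1, 2]].
All simple roots have the same length, so the diagram is simply laced. The associated Dynkin diagram is a chain of 3 nodes with single edges (A_3), so the type is A_3 (the algebra sl(4)).

A3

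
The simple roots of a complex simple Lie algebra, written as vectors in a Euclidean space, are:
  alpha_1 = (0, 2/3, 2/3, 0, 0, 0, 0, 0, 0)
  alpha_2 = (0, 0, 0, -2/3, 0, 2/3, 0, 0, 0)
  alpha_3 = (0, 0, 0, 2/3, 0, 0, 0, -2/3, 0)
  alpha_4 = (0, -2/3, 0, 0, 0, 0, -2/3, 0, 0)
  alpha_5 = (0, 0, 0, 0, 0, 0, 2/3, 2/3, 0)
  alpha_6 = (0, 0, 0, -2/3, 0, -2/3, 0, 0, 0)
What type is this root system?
D_6

Compute the Cartan integers a_ij = 2(alpha_i, alpha_j)/(alpha_j, alpha_j); the resulting 6x6 Cartan matrix is
[[2, 0, 0, -1, 0, 0], [0, 2, -1, 0, 0, 0], [0, -1, 2, 0, -1, -1], [-1, 0, 0, 2, -1, 0], [0, 0, -1, -1, 2, 0], [0, 0, -1, 0, 0, 2]].
All simple roots have the same length, so the diagram is simply laced. The associated Dynkin diagram is a chain of 4 nodes with a fork of two nodes at one end (D_6), so the type is D_6 (the algebra so(12)).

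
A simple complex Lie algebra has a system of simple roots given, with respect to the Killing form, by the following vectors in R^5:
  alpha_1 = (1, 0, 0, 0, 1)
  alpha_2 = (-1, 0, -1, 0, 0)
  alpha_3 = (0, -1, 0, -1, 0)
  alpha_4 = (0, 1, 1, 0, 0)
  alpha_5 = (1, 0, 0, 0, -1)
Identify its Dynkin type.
Compute the Cartan integers a_ij = 2(alpha_i, alpha_j)/(alpha_j, alpha_j); the resulting 5x5 Cartan matrix is
[[2, -1, 0, 0, 0], [-1, 2, 0, -1, -1], [0, 0, 2, -1, 0], [0, -1, -1, 2, 0], [0, -1, 0, 0, 2]].
All simple roots have the same length, so the diagram is simply laced. The associated Dynkin diagram is a chain of 3 nodes with a fork of two nodes at one end (D_5), so the type is D_5 (the algebra so(10)).

D_5 (so(10))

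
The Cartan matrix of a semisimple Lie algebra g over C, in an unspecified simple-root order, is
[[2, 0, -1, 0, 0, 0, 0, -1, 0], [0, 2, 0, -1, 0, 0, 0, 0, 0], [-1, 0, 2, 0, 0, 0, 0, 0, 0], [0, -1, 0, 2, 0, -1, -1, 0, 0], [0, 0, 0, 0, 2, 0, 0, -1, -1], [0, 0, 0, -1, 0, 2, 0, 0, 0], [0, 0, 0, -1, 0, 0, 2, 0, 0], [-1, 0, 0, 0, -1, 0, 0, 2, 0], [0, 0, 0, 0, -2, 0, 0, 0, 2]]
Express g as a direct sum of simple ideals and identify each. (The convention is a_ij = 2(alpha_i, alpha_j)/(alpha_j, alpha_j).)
C_5 + D_4

The diagram associated to this matrix has two connected components: the simple roots {alpha_1, alpha_3, alpha_5, alpha_8, alpha_9} form a chain of 5 nodes with a double edge at one end; the terminal node there is the unique long simple root (C_5), and {alpha_2, alpha_4, alpha_6, alpha_7} form a chain of 2 nodes with a fork of two nodes at one end (D_4). A semisimple Lie algebra decomposes uniquely as the direct sum of simple ideals, one per connected component of its Dynkin diagram, so g ≅ C_5 ⊕ D_4 (dimension 55 + 28 = 83).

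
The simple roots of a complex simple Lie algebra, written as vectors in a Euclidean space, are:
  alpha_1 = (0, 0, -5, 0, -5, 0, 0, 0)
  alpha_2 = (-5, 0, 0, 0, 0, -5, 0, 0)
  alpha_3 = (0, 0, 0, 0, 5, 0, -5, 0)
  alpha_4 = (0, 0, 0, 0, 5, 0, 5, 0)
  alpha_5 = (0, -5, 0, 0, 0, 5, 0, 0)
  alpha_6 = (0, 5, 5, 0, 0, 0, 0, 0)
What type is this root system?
Compute the Cartan integers a_ij = 2(alpha_i, alpha_j)/(alpha_j, alpha_j); the resulting 6x6 Cartan matrix is
[[2, 0, -1, -1, 0, -1], [0, 2, 0, 0, -1, 0], [-1, 0, 2, 0, 0, 0], [-1, 0, 0, 2, 0, 0], [0, -1, 0, 0, 2, -1], [-1, 0, 0, 0, -1, 2]].
All simple roots have the same length, so the diagram is simply laced. The associated Dynkin diagram is a chain of 4 nodes with a fork of two nodes at one end (D_6), so the type is D_6 (the algebra so(12)).

D6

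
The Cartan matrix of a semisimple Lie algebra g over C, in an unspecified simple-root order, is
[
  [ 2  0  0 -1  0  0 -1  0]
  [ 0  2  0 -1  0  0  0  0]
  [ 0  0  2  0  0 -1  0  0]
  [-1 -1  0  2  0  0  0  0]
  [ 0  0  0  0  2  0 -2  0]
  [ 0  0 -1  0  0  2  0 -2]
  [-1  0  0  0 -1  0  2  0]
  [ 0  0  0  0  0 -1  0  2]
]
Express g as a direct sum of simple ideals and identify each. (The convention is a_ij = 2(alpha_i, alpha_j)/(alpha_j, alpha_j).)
The diagram associated to this matrix has two connected components: the simple roots {alpha_3, alpha_6, alpha_8} form a chain of 3 nodes with a double edge at one end; the terminal node there is the unique short simple root (B_3), and {alpha_1, alpha_2, alpha_4, alpha_5, alpha_7} form a chain of 5 nodes with a double edge at one end; the terminal node there is the unique long simple root (C_5). A semisimple Lie algebra decomposes uniquely as the direct sum of simple ideals, one per connected component of its Dynkin diagram, so g ≅ B_3 ⊕ C_5 (dimension 21 + 55 = 76).

type B_3 + type C_5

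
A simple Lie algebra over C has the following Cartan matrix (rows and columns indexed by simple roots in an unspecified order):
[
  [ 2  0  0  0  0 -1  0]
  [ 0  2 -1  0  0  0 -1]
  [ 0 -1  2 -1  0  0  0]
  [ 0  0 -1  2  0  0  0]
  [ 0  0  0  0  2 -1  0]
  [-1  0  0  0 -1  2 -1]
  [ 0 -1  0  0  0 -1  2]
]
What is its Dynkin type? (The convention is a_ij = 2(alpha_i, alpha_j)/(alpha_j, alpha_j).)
D7

The matrix has rank 7 with 2's on the diagonal. Reading the off-diagonal entries as Dynkin edges (a single edge where a_ij = a_ji = -1; a double or triple edge where a_ij * a_ji = 2 or 3), the diagram is a chain of 5 nodes with a fork of two nodes at one end (D_7). One simple-root ordering that puts it in standard form is (alpha_4, alpha_3, alpha_2, alpha_7, alpha_6, alpha_5, alpha_1). So the algebra is type D_7, i.e. so(14).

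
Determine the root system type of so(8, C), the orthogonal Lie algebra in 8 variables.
This is so(8) with 8 even, which has dimension 8(8-1)/2 = 28 and rank 8/2 = 4. In the classification of classical Lie algebras, the orthogonal algebra so(2n) in an even number of variables has type D_n; here n = 4, so the Dynkin diagram is a chain of 2 nodes with a fork of two nodes at one end (D_4). Hence the type is D_4.

D_4 (so(8))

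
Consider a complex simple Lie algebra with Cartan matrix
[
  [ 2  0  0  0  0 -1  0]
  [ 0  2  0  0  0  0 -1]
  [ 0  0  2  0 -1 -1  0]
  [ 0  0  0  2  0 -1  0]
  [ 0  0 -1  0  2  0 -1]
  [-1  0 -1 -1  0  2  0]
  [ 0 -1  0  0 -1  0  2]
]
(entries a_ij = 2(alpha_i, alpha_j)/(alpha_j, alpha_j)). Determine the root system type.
D_7

The matrix has rank 7 with 2's on the diagonal. Reading the off-diagonal entries as Dynkin edges (a single edge where a_ij = a_ji = -1; a double or triple edge where a_ij * a_ji = 2 or 3), the diagram is a chain of 5 nodes with a fork of two nodes at one end (D_7). One simple-root ordering that puts it in standard form is (alpha_2, alpha_7, alpha_5, alpha_3, alpha_6, alpha_4, alpha_1). So the algebra is type D_7, i.e. so(14).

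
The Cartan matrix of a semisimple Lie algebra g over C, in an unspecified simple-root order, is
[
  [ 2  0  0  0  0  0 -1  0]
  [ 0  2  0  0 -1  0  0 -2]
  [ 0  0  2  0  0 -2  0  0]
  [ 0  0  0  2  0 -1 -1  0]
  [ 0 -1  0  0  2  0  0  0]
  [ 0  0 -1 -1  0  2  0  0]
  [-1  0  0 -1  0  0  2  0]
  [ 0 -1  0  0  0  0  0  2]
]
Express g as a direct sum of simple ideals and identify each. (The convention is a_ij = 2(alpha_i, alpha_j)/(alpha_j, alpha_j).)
The diagram associated to this matrix has two connected components: the simple roots {alpha_2, alpha_5, alpha_8} form a chain of 3 nodes with a double edge at one end; the terminal node there is the unique short simple root (B_3), and {alpha_1, alpha_3, alpha_4, alpha_6, alpha_7} form a chain of 5 nodes with a double edge at one end; the terminal node there is the unique long simple root (C_5). A semisimple Lie algebra decomposes uniquely as the direct sum of simple ideals, one per connected component of its Dynkin diagram, so g ≅ B_3 ⊕ C_5 (dimension 21 + 55 = 76).

type B_3 + type C_5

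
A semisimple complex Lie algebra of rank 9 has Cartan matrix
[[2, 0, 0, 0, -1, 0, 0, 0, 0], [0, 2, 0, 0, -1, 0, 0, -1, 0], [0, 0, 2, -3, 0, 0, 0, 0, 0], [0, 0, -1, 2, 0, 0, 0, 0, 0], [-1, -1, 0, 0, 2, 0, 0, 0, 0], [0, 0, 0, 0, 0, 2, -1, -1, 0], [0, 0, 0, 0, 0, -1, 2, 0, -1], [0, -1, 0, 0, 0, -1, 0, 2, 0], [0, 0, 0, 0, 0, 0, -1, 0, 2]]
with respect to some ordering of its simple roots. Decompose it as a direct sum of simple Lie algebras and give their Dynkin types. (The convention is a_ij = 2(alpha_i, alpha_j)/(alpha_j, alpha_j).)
A_7 + G_2

The diagram associated to this matrix has two connected components: the simple roots {alpha_1, alpha_2, alpha_5, alpha_6, alpha_7, alpha_8, alpha_9} form a chain of 7 nodes with single edges (A_7), and {alpha_3, alpha_4} form two nodes joined by a triple edge (G_2). A semisimple Lie algebra decomposes uniquely as the direct sum of simple ideals, one per connected component of its Dynkin diagram, so g ≅ A_7 ⊕ G_2 (dimension 63 + 14 = 77).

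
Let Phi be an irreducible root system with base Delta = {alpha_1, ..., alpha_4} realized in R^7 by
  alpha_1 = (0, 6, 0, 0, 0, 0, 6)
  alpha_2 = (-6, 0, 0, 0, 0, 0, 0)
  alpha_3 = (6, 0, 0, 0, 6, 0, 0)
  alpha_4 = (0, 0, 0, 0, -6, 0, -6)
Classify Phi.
Compute the Cartan integers a_ij = 2(alpha_i, alpha_j)/(alpha_j, alpha_j); the resulting 4x4 Cartan matrix is
[[2, 0, 0, -1], [0, 2, -1, 0], [0, -2, 2, -1], [-1, 0, -1, 2]].
The roots have two lengths (squared-length ratio 2:1); the short ones are alpha_{2}. The associated Dynkin diagram is a chain of 4 nodes with a double edge at one end; the terminal node there is the unique short simple root (B_4), so the type is B_4 (the algebra so(9)).

B_4 (so(9))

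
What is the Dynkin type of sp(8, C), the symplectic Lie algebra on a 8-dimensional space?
C_4

This is sp(8), which has dimension 8(8+1)/2 = 36 and rank 8/2 = 4. In the classification of classical Lie algebras, the symplectic algebra sp(2n) has type C_n; here n = 4, so the Dynkin diagram is a chain of 4 nodes with a double edge at one end; the terminal node there is the unique long simple root (C_4). Hence the type is C_4.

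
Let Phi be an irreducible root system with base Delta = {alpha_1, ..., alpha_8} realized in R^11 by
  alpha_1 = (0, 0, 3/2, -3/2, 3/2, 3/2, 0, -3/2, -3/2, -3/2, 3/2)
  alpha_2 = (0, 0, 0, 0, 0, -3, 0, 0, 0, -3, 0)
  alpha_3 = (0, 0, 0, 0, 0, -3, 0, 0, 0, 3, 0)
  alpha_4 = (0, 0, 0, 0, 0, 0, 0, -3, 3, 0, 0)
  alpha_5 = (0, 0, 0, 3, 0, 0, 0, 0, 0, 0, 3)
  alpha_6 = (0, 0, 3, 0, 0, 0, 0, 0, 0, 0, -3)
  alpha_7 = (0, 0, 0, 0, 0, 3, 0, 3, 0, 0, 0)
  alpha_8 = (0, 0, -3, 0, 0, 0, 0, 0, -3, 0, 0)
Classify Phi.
Compute the Cartan integers a_ij = 2(alpha_i, alpha_j)/(alpha_j, alpha_j); the resulting 8x8 Cartan matrix is
[[2, 0, -1, 0, 0, 0, 0, 0], [0, 2, 0, 0, 0, 0, -1, 0], [-1, 0, 2, 0, 0, 0, -1, 0], [0, 0, 0, 2, 0, 0, -1, -1], [0, 0, 0, 0, 2, -1, 0, 0], [0, 0, 0, 0, -1, 2, 0, -1], [0, -1, -1, -1, 0, 0, 2, 0], [0, 0, 0, -1, 0, -1, 0, 2]].
All simple roots have the same length, so the diagram is simply laced. The associated Dynkin diagram is a chain of 7 nodes with one extra node attached to the third node from one end (E_8), so the type is E_8.

E_8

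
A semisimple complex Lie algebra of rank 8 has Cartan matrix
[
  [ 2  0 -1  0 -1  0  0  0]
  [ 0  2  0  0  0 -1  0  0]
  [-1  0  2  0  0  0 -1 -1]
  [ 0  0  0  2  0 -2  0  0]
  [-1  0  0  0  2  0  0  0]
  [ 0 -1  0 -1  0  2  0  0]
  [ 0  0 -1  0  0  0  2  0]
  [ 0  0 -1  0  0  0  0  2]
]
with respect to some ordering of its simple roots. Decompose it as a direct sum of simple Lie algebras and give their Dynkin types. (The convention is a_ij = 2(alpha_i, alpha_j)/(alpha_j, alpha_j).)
C3 + D5

The diagram associated to this matrix has two connected components: the simple roots {alpha_2, alpha_4, alpha_6} form a chain of 3 nodes with a double edge at one end; the terminal node there is the unique long simple root (C_3), and {alpha_1, alpha_3, alpha_5, alpha_7, alpha_8} form a chain of 3 nodes with a fork of two nodes at one end (D_5). A semisimple Lie algebra decomposes uniquely as the direct sum of simple ideals, one per connected component of its Dynkin diagram, so g ≅ C_3 ⊕ D_5 (dimension 21 + 45 = 66).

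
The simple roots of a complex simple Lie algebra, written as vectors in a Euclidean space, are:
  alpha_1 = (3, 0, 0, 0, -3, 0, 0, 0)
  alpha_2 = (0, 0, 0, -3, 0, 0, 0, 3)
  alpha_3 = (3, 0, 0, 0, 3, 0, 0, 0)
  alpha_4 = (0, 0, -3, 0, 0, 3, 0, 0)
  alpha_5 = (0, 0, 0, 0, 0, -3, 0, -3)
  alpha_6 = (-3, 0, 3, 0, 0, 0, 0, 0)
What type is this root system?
Compute the Cartan integers a_ij = 2(alpha_i, alpha_j)/(alpha_j, alpha_j); the resulting 6x6 Cartan matrix is
[[2, 0, 0, 0, 0, -1], [0, 2, 0, 0, -1, 0], [0, 0, 2, 0, 0, -1], [0, 0, 0, 2, -1, -1], [0, -1, 0, -1, 2, 0], [-1, 0, -1, -1, 0, 2]].
All simple roots have the same length, so the diagram is simply laced. The associated Dynkin diagram is a chain of 4 nodes with a fork of two nodes at one end (D_6), so the type is D_6 (the algebra so(12)).

D_6 (so(12))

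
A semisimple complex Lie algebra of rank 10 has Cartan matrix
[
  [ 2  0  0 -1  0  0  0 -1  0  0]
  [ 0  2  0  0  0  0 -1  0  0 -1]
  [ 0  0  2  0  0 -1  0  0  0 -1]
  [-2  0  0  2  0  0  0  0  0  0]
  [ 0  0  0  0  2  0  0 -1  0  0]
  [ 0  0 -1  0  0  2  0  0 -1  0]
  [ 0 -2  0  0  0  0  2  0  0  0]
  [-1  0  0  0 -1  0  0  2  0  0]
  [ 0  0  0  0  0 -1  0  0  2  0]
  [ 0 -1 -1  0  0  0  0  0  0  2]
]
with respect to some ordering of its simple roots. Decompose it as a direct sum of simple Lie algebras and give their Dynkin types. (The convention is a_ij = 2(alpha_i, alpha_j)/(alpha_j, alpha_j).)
The diagram associated to this matrix has two connected components: the simple roots {alpha_1, alpha_4, alpha_5, alpha_8} form a chain of 4 nodes with a double edge at one end; the terminal node there is the unique long simple root (C_4), and {alpha_2, alpha_3, alpha_6, alpha_7, alpha_9, alpha_10} form a chain of 6 nodes with a double edge at one end; the terminal node there is the unique long simple root (C_6). A semisimple Lie algebra decomposes uniquely as the direct sum of simple ideals, one per connected component of its Dynkin diagram, so g ≅ C_4 ⊕ C_6 (dimension 36 + 78 = 114).

C_4 + C_6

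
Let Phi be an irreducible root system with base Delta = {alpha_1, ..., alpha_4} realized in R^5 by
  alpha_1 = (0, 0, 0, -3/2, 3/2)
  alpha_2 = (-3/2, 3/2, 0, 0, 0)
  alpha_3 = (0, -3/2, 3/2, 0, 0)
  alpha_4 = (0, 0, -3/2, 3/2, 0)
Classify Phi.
Compute the Cartan integers a_ij = 2(alpha_i, alpha_j)/(alpha_j, alpha_j); the resulting 4x4 Cartan matrix is
[[2, 0, 0, -1], [0, 2, -1, 0], [0, -1, 2, -1], [-1, 0, -1, 2]].
All simple roots have the same length, so the diagram is simply laced. The associated Dynkin diagram is a chain of 4 nodes with single edges (A_4), so the type is A_4 (the algebra sl(5)).

A_4 (sl(5))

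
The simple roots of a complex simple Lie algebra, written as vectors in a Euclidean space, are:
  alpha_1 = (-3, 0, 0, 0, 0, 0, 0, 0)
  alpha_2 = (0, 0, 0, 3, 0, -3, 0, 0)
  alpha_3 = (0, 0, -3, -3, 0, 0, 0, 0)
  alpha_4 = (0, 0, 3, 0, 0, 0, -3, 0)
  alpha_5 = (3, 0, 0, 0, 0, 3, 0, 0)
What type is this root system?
Compute the Cartan integers a_ij = 2(alpha_i, alpha_j)/(alpha_j, alpha_j); the resulting 5x5 Cartan matrix is
[[2, 0, 0, 0, -1], [0, 2, -1, 0, -1], [0, -1, 2, -1, 0], [0, 0, -1, 2, 0], [-2, -1, 0, 0, 2]].
The roots have two lengths (squared-length ratio 2:1); the short ones are alpha_{1}. The associated Dynkin diagram is a chain of 5 nodes with a double edge at one end; the terminal node there is the unique short simple root (B_5), so the type is B_5 (the algebra so(11)).

B5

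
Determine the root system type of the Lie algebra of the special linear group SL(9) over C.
type A_8

This is sl(9), which has dimension 9^2 - 1 = 80 and rank 9 - 1 = 8 (a Cartan subalgebra is the diagonal traceless matrices). In the classification of classical Lie algebras, the special linear algebra sl(n+1) has type A_n; here n = 8, so the Dynkin diagram is a chain of 8 nodes with single edges (A_8). Hence the type is A_8.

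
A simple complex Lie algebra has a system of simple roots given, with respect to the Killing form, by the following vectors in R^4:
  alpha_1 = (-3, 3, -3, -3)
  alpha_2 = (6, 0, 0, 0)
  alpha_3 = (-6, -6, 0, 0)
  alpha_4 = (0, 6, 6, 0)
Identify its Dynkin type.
F_4

Compute the Cartan integers a_ij = 2(alpha_i, alpha_j)/(alpha_j, alpha_j); the resulting 4x4 Cartan matrix is
[[2, -1, 0, 0], [-1, 2, -1, 0], [0, -2, 2, -1], [0, 0, -1, 2]].
The roots have two lengths (squared-length ratio 2:1); the short ones are alpha_{1,2}. The associated Dynkin diagram is a chain of 4 nodes with a double edge between the middle two (F_4), so the type is F_4.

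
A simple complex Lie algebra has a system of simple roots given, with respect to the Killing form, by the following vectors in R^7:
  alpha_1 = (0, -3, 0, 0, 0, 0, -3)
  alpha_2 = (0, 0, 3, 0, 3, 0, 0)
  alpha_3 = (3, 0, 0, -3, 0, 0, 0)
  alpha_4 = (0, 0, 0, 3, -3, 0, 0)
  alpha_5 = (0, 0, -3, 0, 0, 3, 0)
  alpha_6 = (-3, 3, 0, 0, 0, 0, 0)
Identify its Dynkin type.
type A_6

Compute the Cartan integers a_ij = 2(alpha_i, alpha_j)/(alpha_j, alpha_j); the resulting 6x6 Cartan matrix is
[[2, 0, 0, 0, 0, -1], [0, 2, 0, -1, -1, 0], [0, 0, 2, -1, 0, -1], [0, -1, -1, 2, 0, 0], [0, -1, 0, 0, 2, 0], [-1, 0, -1, 0, 0, 2]].
All simple roots have the same length, so the diagram is simply laced. The associated Dynkin diagram is a chain of 6 nodes with single edges (A_6), so the type is A_6 (the algebra sl(7)).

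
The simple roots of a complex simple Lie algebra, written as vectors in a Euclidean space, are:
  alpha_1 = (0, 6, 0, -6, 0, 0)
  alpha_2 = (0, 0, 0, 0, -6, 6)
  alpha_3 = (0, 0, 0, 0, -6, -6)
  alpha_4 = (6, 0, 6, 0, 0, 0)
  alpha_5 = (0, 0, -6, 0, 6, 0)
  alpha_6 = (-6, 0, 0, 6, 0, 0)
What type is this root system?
D6

Compute the Cartan integers a_ij = 2(alpha_i, alpha_j)/(alpha_j, alpha_j); the resulting 6x6 Cartan matrix is
[[2, 0, 0, 0, 0, -1], [0, 2, 0, 0, -1, 0], [0, 0, 2, 0, -1, 0], [0, 0, 0, 2, -1, -1], [0, -1, -1, -1, 2, 0], [-1, 0, 0, -1, 0, 2]].
All simple roots have the same length, so the diagram is simply laced. The associated Dynkin diagram is a chain of 4 nodes with a fork of two nodes at one end (D_6), so the type is D_6 (the algebra so(12)).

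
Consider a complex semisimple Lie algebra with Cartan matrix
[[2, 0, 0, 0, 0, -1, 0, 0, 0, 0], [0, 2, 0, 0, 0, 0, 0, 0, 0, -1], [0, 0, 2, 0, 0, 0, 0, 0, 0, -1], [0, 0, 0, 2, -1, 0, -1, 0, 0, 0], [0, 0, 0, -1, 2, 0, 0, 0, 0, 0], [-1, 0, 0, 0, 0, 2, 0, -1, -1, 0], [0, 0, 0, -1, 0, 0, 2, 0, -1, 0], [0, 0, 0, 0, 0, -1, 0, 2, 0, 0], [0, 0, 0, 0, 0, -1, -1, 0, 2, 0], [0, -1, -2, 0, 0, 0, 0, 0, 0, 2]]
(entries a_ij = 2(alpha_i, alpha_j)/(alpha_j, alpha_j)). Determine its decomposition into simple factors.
The diagram associated to this matrix has two connected components: the simple roots {alpha_2, alpha_3, alpha_10} form a chain of 3 nodes with a double edge at one end; the terminal node there is the unique short simple root (B_3), and {alpha_1, alpha_4, alpha_5, alpha_6, alpha_7, alpha_8, alpha_9} form a chain of 5 nodes with a fork of two nodes at one end (D_7). A semisimple Lie algebra decomposes uniquely as the direct sum of simple ideals, one per connected component of its Dynkin diagram, so g ≅ B_3 ⊕ D_7 (dimension 21 + 91 = 112).

type B_3 + type D_7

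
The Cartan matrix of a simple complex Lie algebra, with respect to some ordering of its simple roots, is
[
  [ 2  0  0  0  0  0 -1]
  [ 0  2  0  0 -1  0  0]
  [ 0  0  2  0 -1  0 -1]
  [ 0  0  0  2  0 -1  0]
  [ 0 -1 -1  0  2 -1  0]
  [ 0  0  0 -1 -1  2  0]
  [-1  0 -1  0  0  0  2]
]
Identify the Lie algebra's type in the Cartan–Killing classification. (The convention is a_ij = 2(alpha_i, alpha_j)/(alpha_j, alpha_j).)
E7

The matrix has rank 7 with 2's on the diagonal. Reading the off-diagonal entries as Dynkin edges (a single edge where a_ij = a_ji = -1; a double or triple edge where a_ij * a_ji = 2 or 3), the diagram is a chain of 6 nodes with one extra node attached to the third node from one end (E_7). One simple-root ordering that puts it in standard form is (alpha_4, alpha_2, alpha_6, alpha_5, alpha_3, alpha_7, alpha_1). So the algebra is type E_7.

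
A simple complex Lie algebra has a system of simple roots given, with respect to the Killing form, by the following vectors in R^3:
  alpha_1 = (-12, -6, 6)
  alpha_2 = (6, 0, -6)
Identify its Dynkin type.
type G_2

Compute the Cartan integers a_ij = 2(alpha_i, alpha_j)/(alpha_j, alpha_j); the resulting 2x2 Cartan matrix is
[[2, -3], [-1, 2]].
The roots have two lengths (squared-length ratio 3:1); the short ones are alpha_{2}. The associated Dynkin diagram is two nodes joined by a triple edge (G_2), so the type is G_2.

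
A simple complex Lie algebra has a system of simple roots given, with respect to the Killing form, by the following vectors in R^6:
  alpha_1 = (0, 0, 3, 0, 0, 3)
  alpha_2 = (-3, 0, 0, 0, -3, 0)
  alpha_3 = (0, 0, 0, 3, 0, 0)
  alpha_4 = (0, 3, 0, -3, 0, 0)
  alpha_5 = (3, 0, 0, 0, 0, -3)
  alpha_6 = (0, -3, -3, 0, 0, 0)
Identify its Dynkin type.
Compute the Cartan integers a_ij = 2(alpha_i, alpha_j)/(alpha_j, alpha_j); the resulting 6x6 Cartan matrix is
[[2, 0, 0, 0, -1, -1], [0, 2, 0, 0, -1, 0], [0, 0, 2, -1, 0, 0], [0, 0, -2, 2, 0, -1], [-1, -1, 0, 0, 2, 0], [-1, 0, 0, -1, 0, 2]].
The roots have two lengths (squared-length ratio 2:1); the short ones are alpha_{3}. The associated Dynkin diagram is a chain of 6 nodes with a double edge at one end; the terminal node there is the unique short simple root (B_6), so the type is B_6 (the algebra so(13)).

type B_6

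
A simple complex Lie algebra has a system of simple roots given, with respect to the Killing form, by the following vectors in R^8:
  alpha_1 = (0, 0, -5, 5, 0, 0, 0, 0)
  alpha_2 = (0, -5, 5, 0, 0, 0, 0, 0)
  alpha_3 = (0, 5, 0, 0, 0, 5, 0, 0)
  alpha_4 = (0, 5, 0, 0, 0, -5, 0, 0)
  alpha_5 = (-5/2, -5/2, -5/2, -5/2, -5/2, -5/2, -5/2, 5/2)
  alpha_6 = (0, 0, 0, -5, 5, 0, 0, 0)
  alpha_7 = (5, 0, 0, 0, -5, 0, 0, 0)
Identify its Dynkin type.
E_7

Compute the Cartan integers a_ij = 2(alpha_i, alpha_j)/(alpha_j, alpha_j); the resulting 7x7 Cartan matrix is
[[2, -1, 0, 0, 0, -1, 0], [-1, 2, -1, -1, 0, 0, 0], [0, -1, 2, 0, -1, 0, 0], [0, -1, 0, 2, 0, 0, 0], [0, 0, -1, 0, 2, 0, 0], [-1, 0, 0, 0, 0, 2, -1], [0, 0, 0, 0, 0, -1, 2]].
All simple roots have the same length, so the diagram is simply laced. The associated Dynkin diagram is a chain of 6 nodes with one extra node attached to the third node from one end (E_7), so the type is E_7.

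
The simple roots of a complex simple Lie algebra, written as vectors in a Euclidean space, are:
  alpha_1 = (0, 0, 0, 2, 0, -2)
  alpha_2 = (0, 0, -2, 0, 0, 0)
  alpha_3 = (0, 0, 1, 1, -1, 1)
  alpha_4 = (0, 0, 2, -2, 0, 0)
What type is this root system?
F_4

Compute the Cartan integers a_ij = 2(alpha_i, alpha_j)/(alpha_j, alpha_j); the resulting 4x4 Cartan matrix is
[[2, 0, 0, -1], [0, 2, -1, -1], [0, -1, 2, 0], [-1, -2, 0, 2]].
The roots have two lengths (squared-length ratio 2:1); the short ones are alpha_{2,3}. The associated Dynkin diagram is a chain of 4 nodes with a double edge between the middle two (F_4), so the type is F_4.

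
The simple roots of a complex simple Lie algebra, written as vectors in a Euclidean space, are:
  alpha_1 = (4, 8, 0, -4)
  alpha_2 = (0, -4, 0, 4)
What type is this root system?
type G_2

Compute the Cartan integers a_ij = 2(alpha_i, alpha_j)/(alpha_j, alpha_j); the resulting 2x2 Cartan matrix is
[[2, -3], [-1, 2]].
The roots have two lengths (squared-length ratio 3:1); the short ones are alpha_{2}. The associated Dynkin diagram is two nodes joined by a triple edge (G_2), so the type is G_2.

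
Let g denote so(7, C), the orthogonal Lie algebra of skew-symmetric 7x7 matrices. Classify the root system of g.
B3

This is so(7) with 7 odd, which has dimension 7(7-1)/2 = 21 and rank (7-1)/2 = 3. In the classification of classical Lie algebras, the orthogonal algebra so(2n+1) in an odd number of variables has type B_n; here n = 3, so the Dynkin diagram is a chain of 3 nodes with a double edge at one end; the terminal node there is the unique short simple root (B_3). Hence the type is B_3.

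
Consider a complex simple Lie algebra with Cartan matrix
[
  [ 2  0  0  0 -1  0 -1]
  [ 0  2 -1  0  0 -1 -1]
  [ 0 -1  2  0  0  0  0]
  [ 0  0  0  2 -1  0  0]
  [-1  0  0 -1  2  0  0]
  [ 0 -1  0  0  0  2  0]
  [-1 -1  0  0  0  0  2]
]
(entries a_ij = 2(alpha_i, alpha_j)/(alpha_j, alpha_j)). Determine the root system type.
The matrix has rank 7 with 2's on the diagonal. Reading the off-diagonal entries as Dynkin edges (a single edge where a_ij = a_ji = -1; a double or triple edge where a_ij * a_ji = 2 or 3), the diagram is a chain of 5 nodes with a fork of two nodes at one end (D_7). One simple-root ordering that puts it in standard form is (alpha_4, alpha_5, alpha_1, alpha_7, alpha_2, alpha_6, alpha_3). So the algebra is type D_7, i.e. so(14).

type D_7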